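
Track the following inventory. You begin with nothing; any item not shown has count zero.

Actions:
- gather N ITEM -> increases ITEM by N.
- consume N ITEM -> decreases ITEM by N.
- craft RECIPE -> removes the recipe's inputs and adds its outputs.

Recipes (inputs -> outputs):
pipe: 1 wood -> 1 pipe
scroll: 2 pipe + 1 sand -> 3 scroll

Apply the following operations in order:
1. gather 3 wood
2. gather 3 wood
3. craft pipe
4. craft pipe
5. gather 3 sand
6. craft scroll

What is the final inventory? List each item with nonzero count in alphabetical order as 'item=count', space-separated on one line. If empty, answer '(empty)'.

After 1 (gather 3 wood): wood=3
After 2 (gather 3 wood): wood=6
After 3 (craft pipe): pipe=1 wood=5
After 4 (craft pipe): pipe=2 wood=4
After 5 (gather 3 sand): pipe=2 sand=3 wood=4
After 6 (craft scroll): sand=2 scroll=3 wood=4

Answer: sand=2 scroll=3 wood=4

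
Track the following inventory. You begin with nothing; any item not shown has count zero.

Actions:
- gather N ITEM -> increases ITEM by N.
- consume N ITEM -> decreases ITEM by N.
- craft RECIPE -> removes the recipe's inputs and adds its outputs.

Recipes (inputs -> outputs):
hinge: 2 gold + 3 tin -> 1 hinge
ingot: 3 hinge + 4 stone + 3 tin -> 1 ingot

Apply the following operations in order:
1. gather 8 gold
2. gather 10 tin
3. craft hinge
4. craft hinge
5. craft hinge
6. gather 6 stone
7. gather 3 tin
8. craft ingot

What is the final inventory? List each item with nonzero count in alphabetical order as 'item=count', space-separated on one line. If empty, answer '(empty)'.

Answer: gold=2 ingot=1 stone=2 tin=1

Derivation:
After 1 (gather 8 gold): gold=8
After 2 (gather 10 tin): gold=8 tin=10
After 3 (craft hinge): gold=6 hinge=1 tin=7
After 4 (craft hinge): gold=4 hinge=2 tin=4
After 5 (craft hinge): gold=2 hinge=3 tin=1
After 6 (gather 6 stone): gold=2 hinge=3 stone=6 tin=1
After 7 (gather 3 tin): gold=2 hinge=3 stone=6 tin=4
After 8 (craft ingot): gold=2 ingot=1 stone=2 tin=1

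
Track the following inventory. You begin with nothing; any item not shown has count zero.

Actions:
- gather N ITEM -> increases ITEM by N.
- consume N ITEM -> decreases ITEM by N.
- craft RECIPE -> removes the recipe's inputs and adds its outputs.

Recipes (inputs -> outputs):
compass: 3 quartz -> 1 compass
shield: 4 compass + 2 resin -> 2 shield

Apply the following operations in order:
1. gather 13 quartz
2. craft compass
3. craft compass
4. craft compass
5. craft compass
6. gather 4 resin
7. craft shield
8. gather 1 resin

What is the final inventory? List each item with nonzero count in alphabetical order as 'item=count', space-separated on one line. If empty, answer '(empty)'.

Answer: quartz=1 resin=3 shield=2

Derivation:
After 1 (gather 13 quartz): quartz=13
After 2 (craft compass): compass=1 quartz=10
After 3 (craft compass): compass=2 quartz=7
After 4 (craft compass): compass=3 quartz=4
After 5 (craft compass): compass=4 quartz=1
After 6 (gather 4 resin): compass=4 quartz=1 resin=4
After 7 (craft shield): quartz=1 resin=2 shield=2
After 8 (gather 1 resin): quartz=1 resin=3 shield=2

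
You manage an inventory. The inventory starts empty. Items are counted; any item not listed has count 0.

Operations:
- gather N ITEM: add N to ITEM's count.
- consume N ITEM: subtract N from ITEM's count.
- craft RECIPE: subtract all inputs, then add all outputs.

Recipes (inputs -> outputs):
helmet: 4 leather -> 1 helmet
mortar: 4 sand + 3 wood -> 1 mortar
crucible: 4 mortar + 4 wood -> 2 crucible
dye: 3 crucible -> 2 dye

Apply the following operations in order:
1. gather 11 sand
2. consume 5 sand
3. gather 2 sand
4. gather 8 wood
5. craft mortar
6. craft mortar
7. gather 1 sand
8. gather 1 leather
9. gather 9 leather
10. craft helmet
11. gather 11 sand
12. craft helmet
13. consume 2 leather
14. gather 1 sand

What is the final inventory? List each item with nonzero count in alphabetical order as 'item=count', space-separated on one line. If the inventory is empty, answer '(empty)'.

After 1 (gather 11 sand): sand=11
After 2 (consume 5 sand): sand=6
After 3 (gather 2 sand): sand=8
After 4 (gather 8 wood): sand=8 wood=8
After 5 (craft mortar): mortar=1 sand=4 wood=5
After 6 (craft mortar): mortar=2 wood=2
After 7 (gather 1 sand): mortar=2 sand=1 wood=2
After 8 (gather 1 leather): leather=1 mortar=2 sand=1 wood=2
After 9 (gather 9 leather): leather=10 mortar=2 sand=1 wood=2
After 10 (craft helmet): helmet=1 leather=6 mortar=2 sand=1 wood=2
After 11 (gather 11 sand): helmet=1 leather=6 mortar=2 sand=12 wood=2
After 12 (craft helmet): helmet=2 leather=2 mortar=2 sand=12 wood=2
After 13 (consume 2 leather): helmet=2 mortar=2 sand=12 wood=2
After 14 (gather 1 sand): helmet=2 mortar=2 sand=13 wood=2

Answer: helmet=2 mortar=2 sand=13 wood=2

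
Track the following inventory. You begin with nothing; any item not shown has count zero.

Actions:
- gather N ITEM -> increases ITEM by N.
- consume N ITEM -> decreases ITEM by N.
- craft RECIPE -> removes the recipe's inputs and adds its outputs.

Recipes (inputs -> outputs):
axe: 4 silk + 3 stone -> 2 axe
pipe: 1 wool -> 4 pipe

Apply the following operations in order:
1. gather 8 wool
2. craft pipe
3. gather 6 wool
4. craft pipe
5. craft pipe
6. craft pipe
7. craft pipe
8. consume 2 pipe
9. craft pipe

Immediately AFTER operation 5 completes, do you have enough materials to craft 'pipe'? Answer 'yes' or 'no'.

Answer: yes

Derivation:
After 1 (gather 8 wool): wool=8
After 2 (craft pipe): pipe=4 wool=7
After 3 (gather 6 wool): pipe=4 wool=13
After 4 (craft pipe): pipe=8 wool=12
After 5 (craft pipe): pipe=12 wool=11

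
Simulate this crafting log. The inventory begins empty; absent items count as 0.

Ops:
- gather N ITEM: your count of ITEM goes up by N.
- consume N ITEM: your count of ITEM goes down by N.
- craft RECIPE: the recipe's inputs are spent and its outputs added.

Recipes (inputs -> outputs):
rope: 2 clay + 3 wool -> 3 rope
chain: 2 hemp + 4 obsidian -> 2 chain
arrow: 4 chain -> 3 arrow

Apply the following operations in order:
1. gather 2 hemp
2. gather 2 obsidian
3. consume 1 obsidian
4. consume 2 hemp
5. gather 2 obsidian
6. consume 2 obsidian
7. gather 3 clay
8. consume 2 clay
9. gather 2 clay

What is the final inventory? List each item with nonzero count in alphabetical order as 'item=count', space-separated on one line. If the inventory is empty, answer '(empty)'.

Answer: clay=3 obsidian=1

Derivation:
After 1 (gather 2 hemp): hemp=2
After 2 (gather 2 obsidian): hemp=2 obsidian=2
After 3 (consume 1 obsidian): hemp=2 obsidian=1
After 4 (consume 2 hemp): obsidian=1
After 5 (gather 2 obsidian): obsidian=3
After 6 (consume 2 obsidian): obsidian=1
After 7 (gather 3 clay): clay=3 obsidian=1
After 8 (consume 2 clay): clay=1 obsidian=1
After 9 (gather 2 clay): clay=3 obsidian=1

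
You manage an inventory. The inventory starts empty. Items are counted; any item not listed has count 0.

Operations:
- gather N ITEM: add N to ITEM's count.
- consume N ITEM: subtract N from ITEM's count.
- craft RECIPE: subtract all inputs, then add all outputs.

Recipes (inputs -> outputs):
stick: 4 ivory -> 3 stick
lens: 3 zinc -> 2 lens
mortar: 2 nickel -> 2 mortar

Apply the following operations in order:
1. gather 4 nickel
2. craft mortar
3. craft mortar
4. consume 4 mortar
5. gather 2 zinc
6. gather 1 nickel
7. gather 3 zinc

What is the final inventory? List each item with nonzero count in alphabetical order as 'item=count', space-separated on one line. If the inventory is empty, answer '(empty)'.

Answer: nickel=1 zinc=5

Derivation:
After 1 (gather 4 nickel): nickel=4
After 2 (craft mortar): mortar=2 nickel=2
After 3 (craft mortar): mortar=4
After 4 (consume 4 mortar): (empty)
After 5 (gather 2 zinc): zinc=2
After 6 (gather 1 nickel): nickel=1 zinc=2
After 7 (gather 3 zinc): nickel=1 zinc=5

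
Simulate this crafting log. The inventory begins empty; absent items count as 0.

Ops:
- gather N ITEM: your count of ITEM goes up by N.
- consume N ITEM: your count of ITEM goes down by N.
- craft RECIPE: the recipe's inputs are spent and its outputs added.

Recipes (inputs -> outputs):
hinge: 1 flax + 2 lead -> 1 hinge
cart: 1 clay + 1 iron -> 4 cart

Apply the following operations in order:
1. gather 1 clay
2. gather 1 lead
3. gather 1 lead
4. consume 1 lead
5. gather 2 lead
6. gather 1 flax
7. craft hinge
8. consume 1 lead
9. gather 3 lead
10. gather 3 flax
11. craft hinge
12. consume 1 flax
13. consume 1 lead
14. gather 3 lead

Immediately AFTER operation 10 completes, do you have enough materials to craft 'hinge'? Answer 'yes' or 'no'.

After 1 (gather 1 clay): clay=1
After 2 (gather 1 lead): clay=1 lead=1
After 3 (gather 1 lead): clay=1 lead=2
After 4 (consume 1 lead): clay=1 lead=1
After 5 (gather 2 lead): clay=1 lead=3
After 6 (gather 1 flax): clay=1 flax=1 lead=3
After 7 (craft hinge): clay=1 hinge=1 lead=1
After 8 (consume 1 lead): clay=1 hinge=1
After 9 (gather 3 lead): clay=1 hinge=1 lead=3
After 10 (gather 3 flax): clay=1 flax=3 hinge=1 lead=3

Answer: yes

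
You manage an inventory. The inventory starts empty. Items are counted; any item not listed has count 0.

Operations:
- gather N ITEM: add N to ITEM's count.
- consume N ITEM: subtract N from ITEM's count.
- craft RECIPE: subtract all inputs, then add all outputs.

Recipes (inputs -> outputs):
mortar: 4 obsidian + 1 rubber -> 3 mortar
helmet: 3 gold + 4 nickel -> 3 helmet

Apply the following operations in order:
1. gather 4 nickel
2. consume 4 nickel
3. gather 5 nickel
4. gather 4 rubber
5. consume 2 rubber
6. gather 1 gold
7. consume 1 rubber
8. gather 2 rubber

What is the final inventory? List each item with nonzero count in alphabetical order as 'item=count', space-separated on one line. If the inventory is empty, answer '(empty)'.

After 1 (gather 4 nickel): nickel=4
After 2 (consume 4 nickel): (empty)
After 3 (gather 5 nickel): nickel=5
After 4 (gather 4 rubber): nickel=5 rubber=4
After 5 (consume 2 rubber): nickel=5 rubber=2
After 6 (gather 1 gold): gold=1 nickel=5 rubber=2
After 7 (consume 1 rubber): gold=1 nickel=5 rubber=1
After 8 (gather 2 rubber): gold=1 nickel=5 rubber=3

Answer: gold=1 nickel=5 rubber=3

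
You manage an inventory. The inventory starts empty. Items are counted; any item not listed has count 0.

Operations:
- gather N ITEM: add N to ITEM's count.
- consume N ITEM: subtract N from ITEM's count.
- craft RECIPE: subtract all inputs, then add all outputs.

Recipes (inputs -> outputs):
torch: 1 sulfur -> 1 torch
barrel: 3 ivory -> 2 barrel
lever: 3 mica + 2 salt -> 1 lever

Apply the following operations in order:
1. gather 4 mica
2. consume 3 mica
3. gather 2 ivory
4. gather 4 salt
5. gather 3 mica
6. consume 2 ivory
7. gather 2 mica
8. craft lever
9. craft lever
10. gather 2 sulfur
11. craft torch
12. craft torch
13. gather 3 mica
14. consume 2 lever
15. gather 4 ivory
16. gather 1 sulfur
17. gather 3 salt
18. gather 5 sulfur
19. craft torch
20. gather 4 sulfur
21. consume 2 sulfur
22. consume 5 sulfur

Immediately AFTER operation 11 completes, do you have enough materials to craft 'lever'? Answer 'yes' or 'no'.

Answer: no

Derivation:
After 1 (gather 4 mica): mica=4
After 2 (consume 3 mica): mica=1
After 3 (gather 2 ivory): ivory=2 mica=1
After 4 (gather 4 salt): ivory=2 mica=1 salt=4
After 5 (gather 3 mica): ivory=2 mica=4 salt=4
After 6 (consume 2 ivory): mica=4 salt=4
After 7 (gather 2 mica): mica=6 salt=4
After 8 (craft lever): lever=1 mica=3 salt=2
After 9 (craft lever): lever=2
After 10 (gather 2 sulfur): lever=2 sulfur=2
After 11 (craft torch): lever=2 sulfur=1 torch=1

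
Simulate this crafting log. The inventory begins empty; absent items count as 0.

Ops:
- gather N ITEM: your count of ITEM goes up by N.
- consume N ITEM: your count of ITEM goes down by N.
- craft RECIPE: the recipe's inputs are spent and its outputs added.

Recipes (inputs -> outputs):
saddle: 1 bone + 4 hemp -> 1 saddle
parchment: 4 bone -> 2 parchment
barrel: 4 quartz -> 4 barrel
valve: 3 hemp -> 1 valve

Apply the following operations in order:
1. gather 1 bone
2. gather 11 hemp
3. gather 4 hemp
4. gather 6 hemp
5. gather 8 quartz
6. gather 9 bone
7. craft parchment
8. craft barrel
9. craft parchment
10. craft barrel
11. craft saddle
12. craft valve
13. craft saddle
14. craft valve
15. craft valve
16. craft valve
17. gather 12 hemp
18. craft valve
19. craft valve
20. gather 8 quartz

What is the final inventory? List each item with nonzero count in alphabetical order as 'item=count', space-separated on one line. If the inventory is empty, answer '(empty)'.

Answer: barrel=8 hemp=7 parchment=4 quartz=8 saddle=2 valve=6

Derivation:
After 1 (gather 1 bone): bone=1
After 2 (gather 11 hemp): bone=1 hemp=11
After 3 (gather 4 hemp): bone=1 hemp=15
After 4 (gather 6 hemp): bone=1 hemp=21
After 5 (gather 8 quartz): bone=1 hemp=21 quartz=8
After 6 (gather 9 bone): bone=10 hemp=21 quartz=8
After 7 (craft parchment): bone=6 hemp=21 parchment=2 quartz=8
After 8 (craft barrel): barrel=4 bone=6 hemp=21 parchment=2 quartz=4
After 9 (craft parchment): barrel=4 bone=2 hemp=21 parchment=4 quartz=4
After 10 (craft barrel): barrel=8 bone=2 hemp=21 parchment=4
After 11 (craft saddle): barrel=8 bone=1 hemp=17 parchment=4 saddle=1
After 12 (craft valve): barrel=8 bone=1 hemp=14 parchment=4 saddle=1 valve=1
After 13 (craft saddle): barrel=8 hemp=10 parchment=4 saddle=2 valve=1
After 14 (craft valve): barrel=8 hemp=7 parchment=4 saddle=2 valve=2
After 15 (craft valve): barrel=8 hemp=4 parchment=4 saddle=2 valve=3
After 16 (craft valve): barrel=8 hemp=1 parchment=4 saddle=2 valve=4
After 17 (gather 12 hemp): barrel=8 hemp=13 parchment=4 saddle=2 valve=4
After 18 (craft valve): barrel=8 hemp=10 parchment=4 saddle=2 valve=5
After 19 (craft valve): barrel=8 hemp=7 parchment=4 saddle=2 valve=6
After 20 (gather 8 quartz): barrel=8 hemp=7 parchment=4 quartz=8 saddle=2 valve=6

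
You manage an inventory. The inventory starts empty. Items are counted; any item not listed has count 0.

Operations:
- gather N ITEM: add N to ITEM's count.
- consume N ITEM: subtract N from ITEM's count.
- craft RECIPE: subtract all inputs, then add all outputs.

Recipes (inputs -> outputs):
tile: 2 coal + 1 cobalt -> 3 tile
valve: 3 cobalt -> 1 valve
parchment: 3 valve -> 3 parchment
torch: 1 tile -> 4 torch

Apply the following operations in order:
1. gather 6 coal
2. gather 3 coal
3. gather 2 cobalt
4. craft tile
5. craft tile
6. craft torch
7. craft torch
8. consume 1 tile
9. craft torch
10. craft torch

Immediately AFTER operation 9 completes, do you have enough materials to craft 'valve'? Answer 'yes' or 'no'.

After 1 (gather 6 coal): coal=6
After 2 (gather 3 coal): coal=9
After 3 (gather 2 cobalt): coal=9 cobalt=2
After 4 (craft tile): coal=7 cobalt=1 tile=3
After 5 (craft tile): coal=5 tile=6
After 6 (craft torch): coal=5 tile=5 torch=4
After 7 (craft torch): coal=5 tile=4 torch=8
After 8 (consume 1 tile): coal=5 tile=3 torch=8
After 9 (craft torch): coal=5 tile=2 torch=12

Answer: no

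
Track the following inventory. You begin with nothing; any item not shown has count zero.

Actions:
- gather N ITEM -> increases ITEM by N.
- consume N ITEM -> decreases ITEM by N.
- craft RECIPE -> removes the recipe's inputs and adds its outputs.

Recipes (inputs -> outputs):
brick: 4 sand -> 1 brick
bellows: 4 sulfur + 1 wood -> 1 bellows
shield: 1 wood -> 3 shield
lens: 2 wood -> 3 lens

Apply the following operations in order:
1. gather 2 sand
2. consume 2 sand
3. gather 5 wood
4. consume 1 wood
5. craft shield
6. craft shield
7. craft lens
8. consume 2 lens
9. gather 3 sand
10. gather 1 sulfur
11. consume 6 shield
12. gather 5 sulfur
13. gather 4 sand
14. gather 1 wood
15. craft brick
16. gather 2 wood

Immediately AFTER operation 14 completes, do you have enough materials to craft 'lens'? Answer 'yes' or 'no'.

After 1 (gather 2 sand): sand=2
After 2 (consume 2 sand): (empty)
After 3 (gather 5 wood): wood=5
After 4 (consume 1 wood): wood=4
After 5 (craft shield): shield=3 wood=3
After 6 (craft shield): shield=6 wood=2
After 7 (craft lens): lens=3 shield=6
After 8 (consume 2 lens): lens=1 shield=6
After 9 (gather 3 sand): lens=1 sand=3 shield=6
After 10 (gather 1 sulfur): lens=1 sand=3 shield=6 sulfur=1
After 11 (consume 6 shield): lens=1 sand=3 sulfur=1
After 12 (gather 5 sulfur): lens=1 sand=3 sulfur=6
After 13 (gather 4 sand): lens=1 sand=7 sulfur=6
After 14 (gather 1 wood): lens=1 sand=7 sulfur=6 wood=1

Answer: no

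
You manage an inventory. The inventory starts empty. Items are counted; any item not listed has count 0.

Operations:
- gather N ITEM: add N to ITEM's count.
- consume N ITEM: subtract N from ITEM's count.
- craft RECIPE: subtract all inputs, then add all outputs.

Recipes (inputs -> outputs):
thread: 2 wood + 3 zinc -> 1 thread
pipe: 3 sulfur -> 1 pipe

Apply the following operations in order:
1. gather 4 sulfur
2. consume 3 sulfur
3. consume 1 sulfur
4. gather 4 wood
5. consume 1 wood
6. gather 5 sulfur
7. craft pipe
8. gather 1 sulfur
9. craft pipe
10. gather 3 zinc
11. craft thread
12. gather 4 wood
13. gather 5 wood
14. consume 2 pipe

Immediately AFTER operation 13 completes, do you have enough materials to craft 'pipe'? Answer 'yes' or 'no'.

After 1 (gather 4 sulfur): sulfur=4
After 2 (consume 3 sulfur): sulfur=1
After 3 (consume 1 sulfur): (empty)
After 4 (gather 4 wood): wood=4
After 5 (consume 1 wood): wood=3
After 6 (gather 5 sulfur): sulfur=5 wood=3
After 7 (craft pipe): pipe=1 sulfur=2 wood=3
After 8 (gather 1 sulfur): pipe=1 sulfur=3 wood=3
After 9 (craft pipe): pipe=2 wood=3
After 10 (gather 3 zinc): pipe=2 wood=3 zinc=3
After 11 (craft thread): pipe=2 thread=1 wood=1
After 12 (gather 4 wood): pipe=2 thread=1 wood=5
After 13 (gather 5 wood): pipe=2 thread=1 wood=10

Answer: no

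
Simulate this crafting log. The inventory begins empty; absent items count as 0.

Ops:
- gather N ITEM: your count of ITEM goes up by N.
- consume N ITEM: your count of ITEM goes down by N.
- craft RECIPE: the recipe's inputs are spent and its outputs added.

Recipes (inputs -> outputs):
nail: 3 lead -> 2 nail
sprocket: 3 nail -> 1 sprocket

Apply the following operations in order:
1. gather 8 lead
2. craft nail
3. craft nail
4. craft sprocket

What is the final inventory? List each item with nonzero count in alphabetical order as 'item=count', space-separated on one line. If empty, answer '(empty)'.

Answer: lead=2 nail=1 sprocket=1

Derivation:
After 1 (gather 8 lead): lead=8
After 2 (craft nail): lead=5 nail=2
After 3 (craft nail): lead=2 nail=4
After 4 (craft sprocket): lead=2 nail=1 sprocket=1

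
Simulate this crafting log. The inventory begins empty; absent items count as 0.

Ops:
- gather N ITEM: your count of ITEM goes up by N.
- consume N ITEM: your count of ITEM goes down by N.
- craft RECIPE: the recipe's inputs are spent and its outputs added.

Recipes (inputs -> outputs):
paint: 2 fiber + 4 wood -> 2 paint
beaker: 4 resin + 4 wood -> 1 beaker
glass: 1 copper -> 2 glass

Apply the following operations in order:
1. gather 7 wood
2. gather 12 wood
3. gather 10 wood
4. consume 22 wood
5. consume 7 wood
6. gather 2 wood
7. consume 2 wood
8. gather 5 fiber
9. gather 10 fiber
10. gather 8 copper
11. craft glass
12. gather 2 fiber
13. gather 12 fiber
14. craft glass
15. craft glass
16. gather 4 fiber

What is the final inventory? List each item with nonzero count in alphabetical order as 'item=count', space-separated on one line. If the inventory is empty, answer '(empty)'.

Answer: copper=5 fiber=33 glass=6

Derivation:
After 1 (gather 7 wood): wood=7
After 2 (gather 12 wood): wood=19
After 3 (gather 10 wood): wood=29
After 4 (consume 22 wood): wood=7
After 5 (consume 7 wood): (empty)
After 6 (gather 2 wood): wood=2
After 7 (consume 2 wood): (empty)
After 8 (gather 5 fiber): fiber=5
After 9 (gather 10 fiber): fiber=15
After 10 (gather 8 copper): copper=8 fiber=15
After 11 (craft glass): copper=7 fiber=15 glass=2
After 12 (gather 2 fiber): copper=7 fiber=17 glass=2
After 13 (gather 12 fiber): copper=7 fiber=29 glass=2
After 14 (craft glass): copper=6 fiber=29 glass=4
After 15 (craft glass): copper=5 fiber=29 glass=6
After 16 (gather 4 fiber): copper=5 fiber=33 glass=6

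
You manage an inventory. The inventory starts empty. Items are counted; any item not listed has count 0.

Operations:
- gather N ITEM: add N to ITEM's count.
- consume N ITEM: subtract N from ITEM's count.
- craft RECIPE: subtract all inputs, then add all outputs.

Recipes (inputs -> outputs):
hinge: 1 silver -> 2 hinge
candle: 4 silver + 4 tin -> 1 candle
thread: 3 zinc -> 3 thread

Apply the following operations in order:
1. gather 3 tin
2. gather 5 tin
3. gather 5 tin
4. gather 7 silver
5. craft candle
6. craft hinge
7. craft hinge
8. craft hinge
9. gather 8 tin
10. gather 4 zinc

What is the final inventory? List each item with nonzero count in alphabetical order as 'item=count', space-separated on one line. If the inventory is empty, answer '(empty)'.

After 1 (gather 3 tin): tin=3
After 2 (gather 5 tin): tin=8
After 3 (gather 5 tin): tin=13
After 4 (gather 7 silver): silver=7 tin=13
After 5 (craft candle): candle=1 silver=3 tin=9
After 6 (craft hinge): candle=1 hinge=2 silver=2 tin=9
After 7 (craft hinge): candle=1 hinge=4 silver=1 tin=9
After 8 (craft hinge): candle=1 hinge=6 tin=9
After 9 (gather 8 tin): candle=1 hinge=6 tin=17
After 10 (gather 4 zinc): candle=1 hinge=6 tin=17 zinc=4

Answer: candle=1 hinge=6 tin=17 zinc=4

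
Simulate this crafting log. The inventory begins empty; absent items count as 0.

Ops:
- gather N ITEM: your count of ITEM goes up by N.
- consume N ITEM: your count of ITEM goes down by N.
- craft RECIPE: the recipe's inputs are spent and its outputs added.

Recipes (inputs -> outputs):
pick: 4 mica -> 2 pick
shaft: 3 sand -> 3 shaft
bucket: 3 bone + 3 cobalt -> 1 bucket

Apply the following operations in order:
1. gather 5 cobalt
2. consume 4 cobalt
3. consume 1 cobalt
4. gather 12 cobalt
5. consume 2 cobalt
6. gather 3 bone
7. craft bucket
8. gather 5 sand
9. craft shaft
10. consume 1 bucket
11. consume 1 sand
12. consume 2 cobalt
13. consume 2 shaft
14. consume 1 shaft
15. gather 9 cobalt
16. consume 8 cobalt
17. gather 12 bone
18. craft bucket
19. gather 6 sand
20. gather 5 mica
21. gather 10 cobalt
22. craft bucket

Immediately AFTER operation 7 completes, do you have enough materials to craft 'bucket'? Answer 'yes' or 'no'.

Answer: no

Derivation:
After 1 (gather 5 cobalt): cobalt=5
After 2 (consume 4 cobalt): cobalt=1
After 3 (consume 1 cobalt): (empty)
After 4 (gather 12 cobalt): cobalt=12
After 5 (consume 2 cobalt): cobalt=10
After 6 (gather 3 bone): bone=3 cobalt=10
After 7 (craft bucket): bucket=1 cobalt=7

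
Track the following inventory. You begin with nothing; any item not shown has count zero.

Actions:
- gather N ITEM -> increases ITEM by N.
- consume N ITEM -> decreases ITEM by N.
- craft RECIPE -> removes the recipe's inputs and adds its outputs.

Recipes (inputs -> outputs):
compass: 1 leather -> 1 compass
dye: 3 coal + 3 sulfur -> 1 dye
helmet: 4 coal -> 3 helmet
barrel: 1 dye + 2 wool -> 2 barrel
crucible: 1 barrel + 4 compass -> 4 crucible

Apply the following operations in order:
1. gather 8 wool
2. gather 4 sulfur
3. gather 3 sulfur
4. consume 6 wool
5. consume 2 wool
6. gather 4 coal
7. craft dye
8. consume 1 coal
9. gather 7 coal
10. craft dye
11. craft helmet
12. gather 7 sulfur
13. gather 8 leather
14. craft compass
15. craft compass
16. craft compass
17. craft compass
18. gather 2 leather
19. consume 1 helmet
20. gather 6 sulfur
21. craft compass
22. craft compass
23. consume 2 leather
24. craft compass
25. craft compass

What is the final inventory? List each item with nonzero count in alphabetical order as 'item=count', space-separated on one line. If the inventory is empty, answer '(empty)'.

Answer: compass=8 dye=2 helmet=2 sulfur=14

Derivation:
After 1 (gather 8 wool): wool=8
After 2 (gather 4 sulfur): sulfur=4 wool=8
After 3 (gather 3 sulfur): sulfur=7 wool=8
After 4 (consume 6 wool): sulfur=7 wool=2
After 5 (consume 2 wool): sulfur=7
After 6 (gather 4 coal): coal=4 sulfur=7
After 7 (craft dye): coal=1 dye=1 sulfur=4
After 8 (consume 1 coal): dye=1 sulfur=4
After 9 (gather 7 coal): coal=7 dye=1 sulfur=4
After 10 (craft dye): coal=4 dye=2 sulfur=1
After 11 (craft helmet): dye=2 helmet=3 sulfur=1
After 12 (gather 7 sulfur): dye=2 helmet=3 sulfur=8
After 13 (gather 8 leather): dye=2 helmet=3 leather=8 sulfur=8
After 14 (craft compass): compass=1 dye=2 helmet=3 leather=7 sulfur=8
After 15 (craft compass): compass=2 dye=2 helmet=3 leather=6 sulfur=8
After 16 (craft compass): compass=3 dye=2 helmet=3 leather=5 sulfur=8
After 17 (craft compass): compass=4 dye=2 helmet=3 leather=4 sulfur=8
After 18 (gather 2 leather): compass=4 dye=2 helmet=3 leather=6 sulfur=8
After 19 (consume 1 helmet): compass=4 dye=2 helmet=2 leather=6 sulfur=8
After 20 (gather 6 sulfur): compass=4 dye=2 helmet=2 leather=6 sulfur=14
After 21 (craft compass): compass=5 dye=2 helmet=2 leather=5 sulfur=14
After 22 (craft compass): compass=6 dye=2 helmet=2 leather=4 sulfur=14
After 23 (consume 2 leather): compass=6 dye=2 helmet=2 leather=2 sulfur=14
After 24 (craft compass): compass=7 dye=2 helmet=2 leather=1 sulfur=14
After 25 (craft compass): compass=8 dye=2 helmet=2 sulfur=14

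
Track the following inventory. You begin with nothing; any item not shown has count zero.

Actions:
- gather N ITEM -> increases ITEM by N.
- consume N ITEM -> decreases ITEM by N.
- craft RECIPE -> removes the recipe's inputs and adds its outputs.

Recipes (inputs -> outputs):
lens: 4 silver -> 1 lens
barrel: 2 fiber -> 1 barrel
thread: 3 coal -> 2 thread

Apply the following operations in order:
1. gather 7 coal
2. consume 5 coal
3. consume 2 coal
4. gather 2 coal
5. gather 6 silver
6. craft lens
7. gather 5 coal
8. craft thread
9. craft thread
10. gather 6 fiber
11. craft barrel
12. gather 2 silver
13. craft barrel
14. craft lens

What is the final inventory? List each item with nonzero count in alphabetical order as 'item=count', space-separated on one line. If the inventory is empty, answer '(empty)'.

Answer: barrel=2 coal=1 fiber=2 lens=2 thread=4

Derivation:
After 1 (gather 7 coal): coal=7
After 2 (consume 5 coal): coal=2
After 3 (consume 2 coal): (empty)
After 4 (gather 2 coal): coal=2
After 5 (gather 6 silver): coal=2 silver=6
After 6 (craft lens): coal=2 lens=1 silver=2
After 7 (gather 5 coal): coal=7 lens=1 silver=2
After 8 (craft thread): coal=4 lens=1 silver=2 thread=2
After 9 (craft thread): coal=1 lens=1 silver=2 thread=4
After 10 (gather 6 fiber): coal=1 fiber=6 lens=1 silver=2 thread=4
After 11 (craft barrel): barrel=1 coal=1 fiber=4 lens=1 silver=2 thread=4
After 12 (gather 2 silver): barrel=1 coal=1 fiber=4 lens=1 silver=4 thread=4
After 13 (craft barrel): barrel=2 coal=1 fiber=2 lens=1 silver=4 thread=4
After 14 (craft lens): barrel=2 coal=1 fiber=2 lens=2 thread=4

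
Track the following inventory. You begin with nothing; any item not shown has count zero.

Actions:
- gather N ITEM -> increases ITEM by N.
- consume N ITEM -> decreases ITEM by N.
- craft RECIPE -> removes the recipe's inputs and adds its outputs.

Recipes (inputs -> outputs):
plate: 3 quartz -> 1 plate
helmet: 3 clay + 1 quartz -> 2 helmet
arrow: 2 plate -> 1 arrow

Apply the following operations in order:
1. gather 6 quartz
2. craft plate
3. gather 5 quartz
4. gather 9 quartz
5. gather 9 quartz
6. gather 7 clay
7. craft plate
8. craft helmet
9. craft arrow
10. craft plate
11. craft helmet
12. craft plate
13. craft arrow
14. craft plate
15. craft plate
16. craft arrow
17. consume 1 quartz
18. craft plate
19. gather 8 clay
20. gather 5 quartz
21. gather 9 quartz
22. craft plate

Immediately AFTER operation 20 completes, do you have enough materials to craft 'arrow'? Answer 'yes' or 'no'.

After 1 (gather 6 quartz): quartz=6
After 2 (craft plate): plate=1 quartz=3
After 3 (gather 5 quartz): plate=1 quartz=8
After 4 (gather 9 quartz): plate=1 quartz=17
After 5 (gather 9 quartz): plate=1 quartz=26
After 6 (gather 7 clay): clay=7 plate=1 quartz=26
After 7 (craft plate): clay=7 plate=2 quartz=23
After 8 (craft helmet): clay=4 helmet=2 plate=2 quartz=22
After 9 (craft arrow): arrow=1 clay=4 helmet=2 quartz=22
After 10 (craft plate): arrow=1 clay=4 helmet=2 plate=1 quartz=19
After 11 (craft helmet): arrow=1 clay=1 helmet=4 plate=1 quartz=18
After 12 (craft plate): arrow=1 clay=1 helmet=4 plate=2 quartz=15
After 13 (craft arrow): arrow=2 clay=1 helmet=4 quartz=15
After 14 (craft plate): arrow=2 clay=1 helmet=4 plate=1 quartz=12
After 15 (craft plate): arrow=2 clay=1 helmet=4 plate=2 quartz=9
After 16 (craft arrow): arrow=3 clay=1 helmet=4 quartz=9
After 17 (consume 1 quartz): arrow=3 clay=1 helmet=4 quartz=8
After 18 (craft plate): arrow=3 clay=1 helmet=4 plate=1 quartz=5
After 19 (gather 8 clay): arrow=3 clay=9 helmet=4 plate=1 quartz=5
After 20 (gather 5 quartz): arrow=3 clay=9 helmet=4 plate=1 quartz=10

Answer: no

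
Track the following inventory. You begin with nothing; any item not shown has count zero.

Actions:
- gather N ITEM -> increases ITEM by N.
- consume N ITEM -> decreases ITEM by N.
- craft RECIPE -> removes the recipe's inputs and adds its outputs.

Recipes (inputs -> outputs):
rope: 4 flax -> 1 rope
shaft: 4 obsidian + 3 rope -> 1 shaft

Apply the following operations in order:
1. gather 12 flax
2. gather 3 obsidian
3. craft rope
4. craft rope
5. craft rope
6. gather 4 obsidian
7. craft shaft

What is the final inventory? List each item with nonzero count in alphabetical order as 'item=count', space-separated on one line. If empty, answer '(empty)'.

Answer: obsidian=3 shaft=1

Derivation:
After 1 (gather 12 flax): flax=12
After 2 (gather 3 obsidian): flax=12 obsidian=3
After 3 (craft rope): flax=8 obsidian=3 rope=1
After 4 (craft rope): flax=4 obsidian=3 rope=2
After 5 (craft rope): obsidian=3 rope=3
After 6 (gather 4 obsidian): obsidian=7 rope=3
After 7 (craft shaft): obsidian=3 shaft=1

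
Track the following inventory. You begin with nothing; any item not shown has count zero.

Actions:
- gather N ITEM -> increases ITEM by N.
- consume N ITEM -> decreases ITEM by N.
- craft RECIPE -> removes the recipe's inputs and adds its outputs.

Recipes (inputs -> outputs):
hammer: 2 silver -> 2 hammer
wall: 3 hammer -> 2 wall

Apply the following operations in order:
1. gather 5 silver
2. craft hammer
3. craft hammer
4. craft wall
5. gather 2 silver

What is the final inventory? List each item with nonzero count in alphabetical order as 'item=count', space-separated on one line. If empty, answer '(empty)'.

Answer: hammer=1 silver=3 wall=2

Derivation:
After 1 (gather 5 silver): silver=5
After 2 (craft hammer): hammer=2 silver=3
After 3 (craft hammer): hammer=4 silver=1
After 4 (craft wall): hammer=1 silver=1 wall=2
After 5 (gather 2 silver): hammer=1 silver=3 wall=2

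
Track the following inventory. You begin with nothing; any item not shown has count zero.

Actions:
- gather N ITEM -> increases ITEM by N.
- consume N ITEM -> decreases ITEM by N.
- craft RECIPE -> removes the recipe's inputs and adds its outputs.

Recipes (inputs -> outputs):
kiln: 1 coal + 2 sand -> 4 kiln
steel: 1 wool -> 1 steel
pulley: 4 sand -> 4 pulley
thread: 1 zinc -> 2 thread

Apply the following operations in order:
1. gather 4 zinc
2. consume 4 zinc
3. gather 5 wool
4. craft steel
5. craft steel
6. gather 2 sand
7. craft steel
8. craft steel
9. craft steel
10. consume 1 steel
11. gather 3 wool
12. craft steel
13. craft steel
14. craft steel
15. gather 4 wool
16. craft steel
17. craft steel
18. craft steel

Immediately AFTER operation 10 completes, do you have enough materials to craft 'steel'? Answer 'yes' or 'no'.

After 1 (gather 4 zinc): zinc=4
After 2 (consume 4 zinc): (empty)
After 3 (gather 5 wool): wool=5
After 4 (craft steel): steel=1 wool=4
After 5 (craft steel): steel=2 wool=3
After 6 (gather 2 sand): sand=2 steel=2 wool=3
After 7 (craft steel): sand=2 steel=3 wool=2
After 8 (craft steel): sand=2 steel=4 wool=1
After 9 (craft steel): sand=2 steel=5
After 10 (consume 1 steel): sand=2 steel=4

Answer: no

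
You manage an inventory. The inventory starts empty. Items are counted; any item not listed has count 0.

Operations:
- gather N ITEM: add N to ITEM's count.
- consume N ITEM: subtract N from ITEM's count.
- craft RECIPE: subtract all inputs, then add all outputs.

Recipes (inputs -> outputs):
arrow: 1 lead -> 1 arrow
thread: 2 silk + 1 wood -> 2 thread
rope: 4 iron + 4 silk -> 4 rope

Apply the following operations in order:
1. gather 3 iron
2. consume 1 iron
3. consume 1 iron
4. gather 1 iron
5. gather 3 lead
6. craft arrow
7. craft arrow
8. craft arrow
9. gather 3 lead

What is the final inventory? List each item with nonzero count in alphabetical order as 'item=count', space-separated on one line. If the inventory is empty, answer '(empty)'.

After 1 (gather 3 iron): iron=3
After 2 (consume 1 iron): iron=2
After 3 (consume 1 iron): iron=1
After 4 (gather 1 iron): iron=2
After 5 (gather 3 lead): iron=2 lead=3
After 6 (craft arrow): arrow=1 iron=2 lead=2
After 7 (craft arrow): arrow=2 iron=2 lead=1
After 8 (craft arrow): arrow=3 iron=2
After 9 (gather 3 lead): arrow=3 iron=2 lead=3

Answer: arrow=3 iron=2 lead=3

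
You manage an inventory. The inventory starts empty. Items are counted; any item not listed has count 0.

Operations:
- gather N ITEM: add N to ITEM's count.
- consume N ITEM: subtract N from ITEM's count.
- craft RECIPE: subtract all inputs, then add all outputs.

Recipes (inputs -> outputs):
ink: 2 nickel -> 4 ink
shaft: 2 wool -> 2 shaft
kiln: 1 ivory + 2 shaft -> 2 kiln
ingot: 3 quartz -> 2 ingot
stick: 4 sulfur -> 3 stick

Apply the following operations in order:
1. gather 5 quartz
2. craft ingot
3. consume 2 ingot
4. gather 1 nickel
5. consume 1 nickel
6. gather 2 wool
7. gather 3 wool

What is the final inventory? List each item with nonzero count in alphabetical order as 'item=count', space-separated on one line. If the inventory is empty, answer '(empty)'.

After 1 (gather 5 quartz): quartz=5
After 2 (craft ingot): ingot=2 quartz=2
After 3 (consume 2 ingot): quartz=2
After 4 (gather 1 nickel): nickel=1 quartz=2
After 5 (consume 1 nickel): quartz=2
After 6 (gather 2 wool): quartz=2 wool=2
After 7 (gather 3 wool): quartz=2 wool=5

Answer: quartz=2 wool=5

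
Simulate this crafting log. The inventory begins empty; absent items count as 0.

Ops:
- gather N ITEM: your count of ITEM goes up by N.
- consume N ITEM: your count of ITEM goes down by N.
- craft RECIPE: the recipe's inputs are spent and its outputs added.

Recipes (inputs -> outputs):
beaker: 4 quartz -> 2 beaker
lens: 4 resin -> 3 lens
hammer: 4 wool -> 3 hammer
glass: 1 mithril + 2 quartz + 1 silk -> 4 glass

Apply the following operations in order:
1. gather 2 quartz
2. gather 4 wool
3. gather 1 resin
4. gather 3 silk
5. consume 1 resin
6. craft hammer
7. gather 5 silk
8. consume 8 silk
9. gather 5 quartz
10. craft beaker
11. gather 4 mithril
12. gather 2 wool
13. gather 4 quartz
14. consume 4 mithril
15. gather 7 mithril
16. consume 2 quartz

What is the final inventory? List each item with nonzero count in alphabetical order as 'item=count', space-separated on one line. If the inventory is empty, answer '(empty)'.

After 1 (gather 2 quartz): quartz=2
After 2 (gather 4 wool): quartz=2 wool=4
After 3 (gather 1 resin): quartz=2 resin=1 wool=4
After 4 (gather 3 silk): quartz=2 resin=1 silk=3 wool=4
After 5 (consume 1 resin): quartz=2 silk=3 wool=4
After 6 (craft hammer): hammer=3 quartz=2 silk=3
After 7 (gather 5 silk): hammer=3 quartz=2 silk=8
After 8 (consume 8 silk): hammer=3 quartz=2
After 9 (gather 5 quartz): hammer=3 quartz=7
After 10 (craft beaker): beaker=2 hammer=3 quartz=3
After 11 (gather 4 mithril): beaker=2 hammer=3 mithril=4 quartz=3
After 12 (gather 2 wool): beaker=2 hammer=3 mithril=4 quartz=3 wool=2
After 13 (gather 4 quartz): beaker=2 hammer=3 mithril=4 quartz=7 wool=2
After 14 (consume 4 mithril): beaker=2 hammer=3 quartz=7 wool=2
After 15 (gather 7 mithril): beaker=2 hammer=3 mithril=7 quartz=7 wool=2
After 16 (consume 2 quartz): beaker=2 hammer=3 mithril=7 quartz=5 wool=2

Answer: beaker=2 hammer=3 mithril=7 quartz=5 wool=2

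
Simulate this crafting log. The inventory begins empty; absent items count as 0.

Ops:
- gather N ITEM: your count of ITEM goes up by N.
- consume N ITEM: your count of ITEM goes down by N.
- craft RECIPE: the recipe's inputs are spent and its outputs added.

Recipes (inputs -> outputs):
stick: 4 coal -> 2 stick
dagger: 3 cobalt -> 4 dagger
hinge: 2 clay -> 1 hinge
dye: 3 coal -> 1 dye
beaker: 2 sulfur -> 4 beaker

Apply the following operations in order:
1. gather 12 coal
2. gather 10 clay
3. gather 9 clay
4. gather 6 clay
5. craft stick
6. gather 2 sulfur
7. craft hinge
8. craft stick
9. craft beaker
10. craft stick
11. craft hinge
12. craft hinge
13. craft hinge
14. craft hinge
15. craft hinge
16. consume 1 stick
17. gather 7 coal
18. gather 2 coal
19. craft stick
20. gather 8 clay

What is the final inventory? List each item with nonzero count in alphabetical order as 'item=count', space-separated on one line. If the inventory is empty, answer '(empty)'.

After 1 (gather 12 coal): coal=12
After 2 (gather 10 clay): clay=10 coal=12
After 3 (gather 9 clay): clay=19 coal=12
After 4 (gather 6 clay): clay=25 coal=12
After 5 (craft stick): clay=25 coal=8 stick=2
After 6 (gather 2 sulfur): clay=25 coal=8 stick=2 sulfur=2
After 7 (craft hinge): clay=23 coal=8 hinge=1 stick=2 sulfur=2
After 8 (craft stick): clay=23 coal=4 hinge=1 stick=4 sulfur=2
After 9 (craft beaker): beaker=4 clay=23 coal=4 hinge=1 stick=4
After 10 (craft stick): beaker=4 clay=23 hinge=1 stick=6
After 11 (craft hinge): beaker=4 clay=21 hinge=2 stick=6
After 12 (craft hinge): beaker=4 clay=19 hinge=3 stick=6
After 13 (craft hinge): beaker=4 clay=17 hinge=4 stick=6
After 14 (craft hinge): beaker=4 clay=15 hinge=5 stick=6
After 15 (craft hinge): beaker=4 clay=13 hinge=6 stick=6
After 16 (consume 1 stick): beaker=4 clay=13 hinge=6 stick=5
After 17 (gather 7 coal): beaker=4 clay=13 coal=7 hinge=6 stick=5
After 18 (gather 2 coal): beaker=4 clay=13 coal=9 hinge=6 stick=5
After 19 (craft stick): beaker=4 clay=13 coal=5 hinge=6 stick=7
After 20 (gather 8 clay): beaker=4 clay=21 coal=5 hinge=6 stick=7

Answer: beaker=4 clay=21 coal=5 hinge=6 stick=7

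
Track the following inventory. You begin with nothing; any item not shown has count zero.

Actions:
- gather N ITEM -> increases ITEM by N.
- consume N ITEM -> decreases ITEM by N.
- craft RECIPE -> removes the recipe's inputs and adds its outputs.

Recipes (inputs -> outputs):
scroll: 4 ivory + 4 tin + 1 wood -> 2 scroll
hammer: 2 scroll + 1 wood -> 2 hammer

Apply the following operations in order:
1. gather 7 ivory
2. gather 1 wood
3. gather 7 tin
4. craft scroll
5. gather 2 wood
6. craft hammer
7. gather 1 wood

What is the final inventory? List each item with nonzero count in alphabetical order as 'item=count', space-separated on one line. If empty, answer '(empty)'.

Answer: hammer=2 ivory=3 tin=3 wood=2

Derivation:
After 1 (gather 7 ivory): ivory=7
After 2 (gather 1 wood): ivory=7 wood=1
After 3 (gather 7 tin): ivory=7 tin=7 wood=1
After 4 (craft scroll): ivory=3 scroll=2 tin=3
After 5 (gather 2 wood): ivory=3 scroll=2 tin=3 wood=2
After 6 (craft hammer): hammer=2 ivory=3 tin=3 wood=1
After 7 (gather 1 wood): hammer=2 ivory=3 tin=3 wood=2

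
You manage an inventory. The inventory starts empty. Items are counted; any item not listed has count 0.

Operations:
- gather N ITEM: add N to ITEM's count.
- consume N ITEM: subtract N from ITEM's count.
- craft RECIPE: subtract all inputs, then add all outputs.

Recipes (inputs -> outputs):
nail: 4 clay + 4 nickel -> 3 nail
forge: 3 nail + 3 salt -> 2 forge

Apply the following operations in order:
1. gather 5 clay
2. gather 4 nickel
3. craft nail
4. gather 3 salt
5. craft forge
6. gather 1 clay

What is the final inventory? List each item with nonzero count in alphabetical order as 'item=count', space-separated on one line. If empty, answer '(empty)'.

After 1 (gather 5 clay): clay=5
After 2 (gather 4 nickel): clay=5 nickel=4
After 3 (craft nail): clay=1 nail=3
After 4 (gather 3 salt): clay=1 nail=3 salt=3
After 5 (craft forge): clay=1 forge=2
After 6 (gather 1 clay): clay=2 forge=2

Answer: clay=2 forge=2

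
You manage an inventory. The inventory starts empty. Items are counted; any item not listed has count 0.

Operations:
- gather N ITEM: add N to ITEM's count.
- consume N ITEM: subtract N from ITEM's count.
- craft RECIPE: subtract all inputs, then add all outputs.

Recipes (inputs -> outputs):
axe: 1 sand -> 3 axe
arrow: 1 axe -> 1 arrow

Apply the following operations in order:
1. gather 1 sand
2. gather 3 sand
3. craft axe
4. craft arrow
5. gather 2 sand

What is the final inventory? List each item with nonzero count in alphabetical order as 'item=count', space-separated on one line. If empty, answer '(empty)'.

After 1 (gather 1 sand): sand=1
After 2 (gather 3 sand): sand=4
After 3 (craft axe): axe=3 sand=3
After 4 (craft arrow): arrow=1 axe=2 sand=3
After 5 (gather 2 sand): arrow=1 axe=2 sand=5

Answer: arrow=1 axe=2 sand=5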